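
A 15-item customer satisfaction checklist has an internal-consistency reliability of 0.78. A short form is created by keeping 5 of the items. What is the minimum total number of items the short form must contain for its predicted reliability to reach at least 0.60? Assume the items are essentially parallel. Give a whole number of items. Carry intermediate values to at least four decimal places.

7

First, r for the 5-item form: n = 5/15 = 0.3333, so r_5 = 0.3333·0.78/(1 + (0.3333 − 1)·0.78) = 0.5416
Length factor from the short form to reach 0.60: n' = 0.60(1 − 0.5416) / [0.5416(1 − 0.60)] ≈ 1.2696
Total items = 1.2696 × 5 = 6.35, rounded up to 7.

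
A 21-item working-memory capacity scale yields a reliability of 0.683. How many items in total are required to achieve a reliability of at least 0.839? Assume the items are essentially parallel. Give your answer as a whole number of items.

Spearman-Brown solved for the length factor n:
n = r_target (1 − r_old) / [ r_old (1 − r_target) ]
n = [0.839 × 0.317] / [0.683 × 0.161]
  = 0.265963 / 0.109963 = 2.4187
Items needed = n × 21 = 2.4187 × 21 ≈ 50.79 → round up to 51

51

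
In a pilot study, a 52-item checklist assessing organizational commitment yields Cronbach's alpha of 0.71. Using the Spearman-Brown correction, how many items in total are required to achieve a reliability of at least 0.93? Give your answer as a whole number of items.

n = 0.93 × (1 − 0.71) / [ 0.71 × (1 − 0.93) ]
  = 0.2697 / 0.0497 = 5.4266
5.4266 × 52 = 282.18 → 283 items

283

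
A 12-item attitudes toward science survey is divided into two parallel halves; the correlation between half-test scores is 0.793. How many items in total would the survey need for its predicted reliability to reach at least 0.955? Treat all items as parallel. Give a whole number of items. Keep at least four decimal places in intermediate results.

34

Corrected full-test reliability: r_full = 2 × 0.793 / (1 + 0.793) ≈ 0.8846
n = r_tgt(1 − r_full) / [r_full(1 − r_tgt)] = 0.955 × 0.1154 / (0.8846 × 0.045) ≈ 2.7685
Required items = 2.7685 × 12 = 33.22, so 34 items.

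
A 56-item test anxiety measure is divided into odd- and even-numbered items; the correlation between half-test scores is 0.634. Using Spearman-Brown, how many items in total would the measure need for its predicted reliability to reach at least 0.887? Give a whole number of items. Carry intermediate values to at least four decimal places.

127

Corrected full-test reliability: r_full = 2 × 0.634 / (1 + 0.634) ≈ 0.7760
Solve Spearman-Brown for n: n = 0.887(1 − 0.7760) / [0.7760(1 − 0.887)] = 2.2659
Items = 2.2659 × 56 ≈ 126.89 → 127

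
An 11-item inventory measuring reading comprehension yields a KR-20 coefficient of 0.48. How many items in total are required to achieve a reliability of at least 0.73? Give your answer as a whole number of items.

33

Invert Spearman-Brown to solve for n:
n = r_target (1 − r_old) / [ r_old (1 − r_target) ]
n = 0.73 × (1 − 0.48) / [ 0.48 × (1 − 0.73) ]
n = 0.3796 / 0.1296 ≈ 2.9290
2.9290 × 11 = 32.22 → 33 items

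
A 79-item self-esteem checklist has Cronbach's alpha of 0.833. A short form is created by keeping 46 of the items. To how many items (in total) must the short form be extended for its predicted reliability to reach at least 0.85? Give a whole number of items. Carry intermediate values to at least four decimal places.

90

Short-form reliability: n = 46/79 = 0.5823; r_46 = n·r/(1+(n−1)r) ≈ 0.7439
Then solve for n' with r_old = 0.7439, r_target = 0.85: n' = 0.85(1 − 0.7439)/[0.7439(1 − 0.85)] = 1.9508
Items = 1.9508 × 46 ≈ 89.74 → 90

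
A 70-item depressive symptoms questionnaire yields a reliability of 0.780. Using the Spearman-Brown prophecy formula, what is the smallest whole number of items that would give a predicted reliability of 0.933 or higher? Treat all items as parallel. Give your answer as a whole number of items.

Spearman-Brown solved for the length factor n:
n = r_target (1 − r_old) / [ r_old (1 − r_target) ]
n = 0.933 × (1 − 0.780) / [ 0.780 × (1 − 0.933) ]
n = 0.205260 / 0.052260 ≈ 3.9277
So the test needs 3.9277 × 70 ≈ 274.94 items; rounding up, 275.

275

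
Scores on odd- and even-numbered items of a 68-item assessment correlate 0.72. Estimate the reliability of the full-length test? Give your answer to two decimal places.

0.84

The full test is twice the length of either half (n = 2).
r_full = 2r_hh / (1 + r_hh) = 2 × 0.72 / (1 + 0.72)
r_full = 1.4400 / 1.7200 ≈ 0.8372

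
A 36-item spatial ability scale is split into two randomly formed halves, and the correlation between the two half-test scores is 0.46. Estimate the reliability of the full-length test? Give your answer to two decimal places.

r_full = 2(0.46) / (1 + 0.46)
       = 0.9200 / 1.4600 = 0.6301

0.63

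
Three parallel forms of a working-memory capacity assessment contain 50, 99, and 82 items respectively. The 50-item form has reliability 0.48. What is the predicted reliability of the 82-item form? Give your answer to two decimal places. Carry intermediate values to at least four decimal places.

0.60

The 99-item form is not needed; work directly from the 50-item form with n = 82/50 = 1.6400.
r_{82} = n·r / (1 + (n − 1)·r) = 0.7872 / 1.3072 ≈ 0.6022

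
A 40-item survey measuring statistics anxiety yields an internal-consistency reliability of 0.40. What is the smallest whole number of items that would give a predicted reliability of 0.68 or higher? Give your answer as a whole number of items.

Invert Spearman-Brown to solve for n:
n = r*(1 − r) / [ r (1 − r*) ]
n = 0.68 × (1 − 0.40) / [ 0.40 × (1 − 0.68) ]
n = 0.4080 / 0.1280 ≈ 3.1875
Items needed = n × 40 = 3.1875 × 40 ≈ 127.50 → round up to 128

128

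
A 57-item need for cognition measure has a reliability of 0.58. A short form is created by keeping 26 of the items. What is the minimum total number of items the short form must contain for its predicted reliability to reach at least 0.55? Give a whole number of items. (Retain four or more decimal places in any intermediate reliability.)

Short-form reliability: n = 26/57 = 0.4561; r_26 = n·r/(1+(n−1)r) ≈ 0.3864
Then solve for n' with r_old = 0.3864, r_target = 0.55: n' = 0.55(1 − 0.3864)/[0.3864(1 − 0.55)] = 1.9409
Total items = 1.9409 × 26 = 50.46, rounded up to 51.

51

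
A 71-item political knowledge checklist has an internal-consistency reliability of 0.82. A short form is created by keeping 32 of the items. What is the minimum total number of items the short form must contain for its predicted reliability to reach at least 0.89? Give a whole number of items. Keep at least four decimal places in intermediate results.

First, r for the 32-item form: n = 32/71 = 0.4507, so r_32 = 0.4507·0.82/(1 + (0.4507 − 1)·0.82) = 0.6725
Then solve for n' with r_old = 0.6725, r_target = 0.89: n' = 0.89(1 − 0.6725)/[0.6725(1 − 0.89)] = 3.9402
Total items = 3.9402 × 32 = 126.09, rounded up to 127.

127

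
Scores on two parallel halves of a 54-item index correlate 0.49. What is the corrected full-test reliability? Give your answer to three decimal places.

Apply the Spearman-Brown correction with n = 2:
r_full = 2(0.49) / (1 + 0.49)
       = 0.9800 / 1.4900 = 0.6577

0.658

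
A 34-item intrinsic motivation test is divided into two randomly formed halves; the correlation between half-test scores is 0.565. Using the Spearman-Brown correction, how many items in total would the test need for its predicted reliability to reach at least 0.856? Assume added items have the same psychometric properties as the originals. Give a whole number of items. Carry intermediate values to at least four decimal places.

78

Corrected full-test reliability: r_full = 2 × 0.565 / (1 + 0.565) ≈ 0.7220
n = r_tgt(1 − r_full) / [r_full(1 − r_tgt)] = 0.856 × 0.2780 / (0.7220 × 0.144) ≈ 2.2889
Items = 2.2889 × 34 ≈ 77.82 → 78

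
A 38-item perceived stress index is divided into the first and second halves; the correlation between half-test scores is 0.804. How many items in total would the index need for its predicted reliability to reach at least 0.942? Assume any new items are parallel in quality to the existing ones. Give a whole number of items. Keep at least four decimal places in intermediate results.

Corrected full-test reliability: r_full = 2 × 0.804 / (1 + 0.804) ≈ 0.8914
Solve Spearman-Brown for n: n = 0.942(1 − 0.8914) / [0.8914(1 − 0.942)] = 1.9787
Items = 1.9787 × 38 ≈ 75.19 → 76

76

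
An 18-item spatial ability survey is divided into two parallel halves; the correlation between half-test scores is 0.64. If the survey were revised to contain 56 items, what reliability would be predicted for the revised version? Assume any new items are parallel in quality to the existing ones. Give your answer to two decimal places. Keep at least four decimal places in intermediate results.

Full-test reliability from the split-half r: r_full = 2(0.64)/(1 + 0.64) = 0.7805
Then adjust to 56 items: n = 56/18 = 3.1111
r_new = n·r_full / (1 + (n − 1)·r_full) = 2.4282 / 2.6477 ≈ 0.9171

0.92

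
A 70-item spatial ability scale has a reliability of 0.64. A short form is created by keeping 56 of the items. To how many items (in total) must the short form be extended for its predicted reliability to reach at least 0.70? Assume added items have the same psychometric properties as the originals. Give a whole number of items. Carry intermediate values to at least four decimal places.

Short-form reliability: n = 56/70 = 0.8000; r_56 = n·r/(1+(n−1)r) ≈ 0.5872
Then solve for n' with r_old = 0.5872, r_target = 0.70: n' = 0.70(1 − 0.5872)/[0.5872(1 − 0.70)] = 1.6403
Total items = 1.6403 × 56 = 91.86, rounded up to 92.

92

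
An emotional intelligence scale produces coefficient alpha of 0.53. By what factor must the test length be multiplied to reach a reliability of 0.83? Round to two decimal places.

n = [0.83 × 0.47] / [0.53 × 0.17]
n = 0.3901 / 0.0901 ≈ 4.3296

4.33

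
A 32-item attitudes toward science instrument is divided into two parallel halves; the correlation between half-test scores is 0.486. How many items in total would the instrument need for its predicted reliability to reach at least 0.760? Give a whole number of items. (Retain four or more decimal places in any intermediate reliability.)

54

r_full = 2(0.486)/(1 + 0.486) = 0.6541
n = r_tgt(1 − r_full) / [r_full(1 − r_tgt)] = 0.760 × 0.3459 / (0.6541 × 0.240) ≈ 1.6746
Items = 1.6746 × 32 ≈ 53.59 → 54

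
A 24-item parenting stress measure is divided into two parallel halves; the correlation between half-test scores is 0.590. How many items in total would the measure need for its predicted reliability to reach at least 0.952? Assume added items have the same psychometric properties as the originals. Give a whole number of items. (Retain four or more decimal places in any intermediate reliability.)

Corrected full-test reliability: r_full = 2 × 0.590 / (1 + 0.590) ≈ 0.7421
Solve Spearman-Brown for n: n = 0.952(1 − 0.7421) / [0.7421(1 − 0.952)] = 6.8926
Required items = 6.8926 × 24 = 165.42, so 166 items.

166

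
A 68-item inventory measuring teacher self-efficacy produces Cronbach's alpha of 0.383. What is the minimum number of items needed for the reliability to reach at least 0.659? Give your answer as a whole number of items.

Rearranging the Spearman-Brown formula for n,
n = r*(1 − r) / [ r (1 − r*) ]
n = 0.659(1 − 0.383) / [0.383(1 − 0.659)]
n = 0.406603 / 0.130603 ≈ 3.1133
Items needed = n × 68 = 3.1133 × 68 ≈ 211.70 → round up to 212

212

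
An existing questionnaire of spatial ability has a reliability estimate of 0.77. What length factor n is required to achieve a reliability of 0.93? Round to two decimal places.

3.97

n = 0.93 × (1 − 0.77) / [ 0.77 × (1 − 0.93) ]
  = 0.2139 / 0.0539 = 3.9685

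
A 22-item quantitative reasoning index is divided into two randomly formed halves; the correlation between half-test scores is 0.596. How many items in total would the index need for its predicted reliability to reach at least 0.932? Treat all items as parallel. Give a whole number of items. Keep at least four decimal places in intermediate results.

103

r_full = 2(0.596)/(1 + 0.596) = 0.7469
n = r_tgt(1 − r_full) / [r_full(1 − r_tgt)] = 0.932 × 0.2531 / (0.7469 × 0.068) ≈ 4.6445
Required items = 4.6445 × 22 = 102.18, so 103 items.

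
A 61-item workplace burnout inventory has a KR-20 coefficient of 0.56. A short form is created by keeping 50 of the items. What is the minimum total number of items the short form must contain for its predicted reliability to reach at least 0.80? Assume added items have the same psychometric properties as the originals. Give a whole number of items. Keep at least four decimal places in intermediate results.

192

Short-form reliability: n = 50/61 = 0.8197; r_50 = n·r/(1+(n−1)r) ≈ 0.5106
Length factor from the short form to reach 0.80: n' = 0.80(1 − 0.5106) / [0.5106(1 − 0.80)] ≈ 3.8339
Total items = 3.8339 × 50 = 191.69, rounded up to 192.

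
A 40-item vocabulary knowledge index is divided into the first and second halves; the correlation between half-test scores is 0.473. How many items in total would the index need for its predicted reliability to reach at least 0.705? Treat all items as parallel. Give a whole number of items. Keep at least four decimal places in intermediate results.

Corrected full-test reliability: r_full = 2 × 0.473 / (1 + 0.473) ≈ 0.6422
Solve Spearman-Brown for n: n = 0.705(1 − 0.6422) / [0.6422(1 − 0.705)] = 1.3315
Items = 1.3315 × 40 ≈ 53.26 → 54

54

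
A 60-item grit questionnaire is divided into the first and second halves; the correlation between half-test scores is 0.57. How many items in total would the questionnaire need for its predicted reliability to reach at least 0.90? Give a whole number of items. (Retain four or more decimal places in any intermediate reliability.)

r_full = 2(0.57)/(1 + 0.57) = 0.7261
n = r_tgt(1 − r_full) / [r_full(1 − r_tgt)] = 0.90 × 0.2739 / (0.7261 × 0.10) ≈ 3.3950
Required items = 3.3950 × 60 = 203.70, so 204 items.

204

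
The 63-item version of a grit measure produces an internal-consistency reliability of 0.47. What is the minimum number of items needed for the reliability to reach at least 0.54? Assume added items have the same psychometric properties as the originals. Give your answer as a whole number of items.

84

n = 0.54(1 − 0.47) / [0.47(1 − 0.54)]
n = 0.2862 / 0.2162 ≈ 1.3238
1.3238 × 63 = 83.40 → 84 items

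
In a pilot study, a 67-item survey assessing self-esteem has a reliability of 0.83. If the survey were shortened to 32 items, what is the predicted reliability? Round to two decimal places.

0.70

The new length is 32/67 = 0.4776 times the old.
r_new = 0.4776·0.83 / [1 + (0.4776 − 1)·0.83]
r_new = 0.3964 / 0.5664 ≈ 0.6999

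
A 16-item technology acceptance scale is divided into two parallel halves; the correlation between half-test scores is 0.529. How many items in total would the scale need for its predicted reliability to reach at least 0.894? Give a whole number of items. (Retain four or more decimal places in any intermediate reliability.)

Corrected full-test reliability: r_full = 2 × 0.529 / (1 + 0.529) ≈ 0.6920
n = r_tgt(1 − r_full) / [r_full(1 − r_tgt)] = 0.894 × 0.3080 / (0.6920 × 0.106) ≈ 3.7538
Required items = 3.7538 × 16 = 60.06, so 61 items.

61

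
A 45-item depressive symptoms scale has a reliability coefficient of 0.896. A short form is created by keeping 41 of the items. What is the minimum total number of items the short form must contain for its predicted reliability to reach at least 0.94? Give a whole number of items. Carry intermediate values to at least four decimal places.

First, r for the 41-item form: n = 41/45 = 0.9111, so r_41 = 0.9111·0.896/(1 + (0.9111 − 1)·0.896) = 0.8870
Then solve for n' with r_old = 0.8870, r_target = 0.94: n' = 0.94(1 − 0.8870)/[0.8870(1 − 0.94)] = 1.9959
Total items = 1.9959 × 41 = 81.83, rounded up to 82.

82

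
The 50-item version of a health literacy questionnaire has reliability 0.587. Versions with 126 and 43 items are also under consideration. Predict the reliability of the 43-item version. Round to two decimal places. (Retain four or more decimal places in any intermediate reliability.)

The 126-item form is not needed; work directly from the 50-item form with n = 43/50 = 0.8600.
r_{43} = n·r / (1 + (n − 1)·r) = 0.5048 / 0.9178 ≈ 0.5500

0.55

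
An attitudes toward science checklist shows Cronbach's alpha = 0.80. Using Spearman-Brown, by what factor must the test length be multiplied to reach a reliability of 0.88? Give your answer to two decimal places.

1.83

n = 0.88 × (1 − 0.80) / [ 0.80 × (1 − 0.88) ]
n = 0.1760 / 0.0960 ≈ 1.8333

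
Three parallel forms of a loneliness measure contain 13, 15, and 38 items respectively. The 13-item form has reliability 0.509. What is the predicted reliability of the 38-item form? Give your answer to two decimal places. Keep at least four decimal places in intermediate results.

Only the ratio of lengths matters: n = 38/13 = 2.9231
r_{38} = n·r / (1 + (n − 1)·r) = 1.4879 / 1.9789 ≈ 0.7519

0.75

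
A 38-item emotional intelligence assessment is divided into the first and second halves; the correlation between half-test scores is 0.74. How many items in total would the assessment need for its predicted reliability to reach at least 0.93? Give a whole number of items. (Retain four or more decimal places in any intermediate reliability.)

89

Corrected full-test reliability: r_full = 2 × 0.74 / (1 + 0.74) ≈ 0.8506
n = r_tgt(1 − r_full) / [r_full(1 − r_tgt)] = 0.93 × 0.1494 / (0.8506 × 0.07) ≈ 2.3335
Required items = 2.3335 × 38 = 88.67, so 89 items.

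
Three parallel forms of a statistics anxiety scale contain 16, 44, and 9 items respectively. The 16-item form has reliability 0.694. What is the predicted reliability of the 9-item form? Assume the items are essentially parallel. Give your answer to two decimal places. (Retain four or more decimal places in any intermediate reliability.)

0.56

Only the ratio of lengths matters: n = 9/16 = 0.5625
r_{9} = n·r / (1 + (n − 1)·r) = 0.3904 / 0.6964 ≈ 0.5606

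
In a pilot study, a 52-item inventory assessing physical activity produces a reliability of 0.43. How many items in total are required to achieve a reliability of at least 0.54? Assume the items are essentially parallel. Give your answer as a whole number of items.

Invert Spearman-Brown to solve for n:
n = r_target (1 − r_old) / [ r_old (1 − r_target) ]
n = 0.54 × (1 − 0.43) / [ 0.43 × (1 − 0.54) ]
n = 0.3078 / 0.1978 ≈ 1.5561
So the test needs 1.5561 × 52 ≈ 80.92 items; rounding up, 81.

81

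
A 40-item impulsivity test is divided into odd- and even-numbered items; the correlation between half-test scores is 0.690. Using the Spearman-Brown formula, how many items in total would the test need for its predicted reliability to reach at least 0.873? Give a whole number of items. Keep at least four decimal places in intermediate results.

r_full = 2(0.690)/(1 + 0.690) = 0.8166
n = r_tgt(1 − r_full) / [r_full(1 − r_tgt)] = 0.873 × 0.1834 / (0.8166 × 0.127) ≈ 1.5438
Required items = 1.5438 × 40 = 61.75, so 62 items.

62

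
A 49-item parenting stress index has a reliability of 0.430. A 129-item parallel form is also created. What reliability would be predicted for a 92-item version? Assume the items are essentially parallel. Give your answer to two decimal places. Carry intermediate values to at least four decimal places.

Only the ratio of lengths matters: n = 92/49 = 1.8776
r_{92} = n·r / (1 + (n − 1)·r) = 0.8074 / 1.3774 ≈ 0.5862

0.59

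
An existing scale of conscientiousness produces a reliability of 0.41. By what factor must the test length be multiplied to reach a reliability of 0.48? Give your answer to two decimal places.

1.33

Invert Spearman-Brown to solve for n:
n = r_target (1 − r_old) / [ r_old (1 − r_target) ]
n = 0.48(1 − 0.41) / [0.41(1 − 0.48)]
  = 0.2832 / 0.2132 = 1.3283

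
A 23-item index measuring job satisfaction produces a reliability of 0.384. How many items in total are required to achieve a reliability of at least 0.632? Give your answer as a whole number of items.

64

n = [0.632 × 0.616] / [0.384 × 0.368]
n = 0.389312 / 0.141312 ≈ 2.7550
Items needed = n × 23 = 2.7550 × 23 ≈ 63.36 → round up to 64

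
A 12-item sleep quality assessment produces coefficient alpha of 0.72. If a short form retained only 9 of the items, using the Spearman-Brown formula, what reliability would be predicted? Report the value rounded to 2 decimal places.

The new length is 9/12 = 0.75 times the old.
By Spearman-Brown, r_new = n r / (1 + (n − 1) r).
r_new = (0.75 × 0.72) / (1 + (0.75 − 1) × 0.72)
r_new = 0.5400 / 0.8200 ≈ 0.6585

0.66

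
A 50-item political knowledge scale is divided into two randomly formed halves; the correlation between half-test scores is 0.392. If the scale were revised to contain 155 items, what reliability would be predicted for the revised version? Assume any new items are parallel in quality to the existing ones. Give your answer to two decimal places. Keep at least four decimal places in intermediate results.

Spearman-Brown correction (n = 2): r_full = 2·0.392/(1 + 0.392) = 0.5632
Then adjust to 155 items: n = 155/50 = 3.1000
r_new = n·r_full / (1 + (n − 1)·r_full) = 1.7459 / 2.1827 ≈ 0.7999

0.80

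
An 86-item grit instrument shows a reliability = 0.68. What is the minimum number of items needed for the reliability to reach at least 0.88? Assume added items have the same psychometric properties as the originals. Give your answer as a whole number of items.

297

Rearranging the Spearman-Brown formula for n,
n = r*(1 − r) / [ r (1 − r*) ]
n = 0.88 × (1 − 0.68) / [ 0.68 × (1 − 0.88) ]
  = 0.2816 / 0.0816 = 3.4510
So the test needs 3.4510 × 86 ≈ 296.79 items; rounding up, 297.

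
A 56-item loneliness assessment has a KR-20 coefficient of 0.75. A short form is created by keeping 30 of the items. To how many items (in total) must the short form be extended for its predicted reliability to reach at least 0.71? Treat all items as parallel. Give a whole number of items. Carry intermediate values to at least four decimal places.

46

First, r for the 30-item form: n = 30/56 = 0.5357, so r_30 = 0.5357·0.75/(1 + (0.5357 − 1)·0.75) = 0.6164
Then solve for n' with r_old = 0.6164, r_target = 0.71: n' = 0.71(1 − 0.6164)/[0.6164(1 − 0.71)] = 1.5236
Items = 1.5236 × 30 ≈ 45.71 → 46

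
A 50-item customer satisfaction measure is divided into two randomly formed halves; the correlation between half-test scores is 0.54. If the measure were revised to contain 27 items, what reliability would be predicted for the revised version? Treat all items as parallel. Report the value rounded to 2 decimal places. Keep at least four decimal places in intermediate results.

0.56

Spearman-Brown correction (n = 2): r_full = 2·0.54/(1 + 0.54) = 0.7013
Then adjust to 27 items: n = 27/50 = 0.5400
r_new = n·r_full / (1 + (n − 1)·r_full) = 0.3787 / 0.6774 ≈ 0.5590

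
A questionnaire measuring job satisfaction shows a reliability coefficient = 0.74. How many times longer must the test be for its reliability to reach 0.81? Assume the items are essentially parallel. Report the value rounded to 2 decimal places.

n = 0.81 × (1 − 0.74) / [ 0.74 × (1 − 0.81) ]
  = 0.2106 / 0.1406 = 1.4979

1.50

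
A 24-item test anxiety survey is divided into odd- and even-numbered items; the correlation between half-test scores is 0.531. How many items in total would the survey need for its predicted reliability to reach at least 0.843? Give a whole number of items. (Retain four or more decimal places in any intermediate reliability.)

57

r_full = 2(0.531)/(1 + 0.531) = 0.6937
n = r_tgt(1 − r_full) / [r_full(1 − r_tgt)] = 0.843 × 0.3063 / (0.6937 × 0.157) ≈ 2.3708
Items = 2.3708 × 24 ≈ 56.90 → 57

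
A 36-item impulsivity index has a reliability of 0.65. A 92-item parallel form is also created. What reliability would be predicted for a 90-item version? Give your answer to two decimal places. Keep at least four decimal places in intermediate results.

0.82

Only the ratio of lengths matters: n = 90/36 = 2.5000
r_{90} = n·r / (1 + (n − 1)·r) = 1.6250 / 1.9750 ≈ 0.8228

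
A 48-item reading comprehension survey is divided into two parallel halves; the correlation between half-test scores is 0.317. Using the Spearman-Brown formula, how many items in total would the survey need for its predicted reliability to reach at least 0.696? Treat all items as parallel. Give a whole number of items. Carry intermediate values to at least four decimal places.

r_full = 2(0.317)/(1 + 0.317) = 0.4814
Solve Spearman-Brown for n: n = 0.696(1 − 0.4814) / [0.4814(1 − 0.696)] = 2.4664
Items = 2.4664 × 48 ≈ 118.39 → 119

119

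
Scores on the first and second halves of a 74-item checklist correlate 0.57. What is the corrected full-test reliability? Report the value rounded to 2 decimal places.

Each half is half the length of the full test, so the full test is n = 2 times a half.
r_full = 2r_hh / (1 + r_hh) = 2 × 0.57 / (1 + 0.57)
       = 1.1400 / 1.5700 = 0.7261

0.73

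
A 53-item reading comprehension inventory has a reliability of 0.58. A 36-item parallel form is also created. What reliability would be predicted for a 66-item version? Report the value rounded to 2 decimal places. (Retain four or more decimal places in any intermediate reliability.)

Only the ratio of lengths matters: n = 66/53 = 1.2453
r_{66} = n·r / (1 + (n − 1)·r) = 0.7223 / 1.1423 ≈ 0.6323

0.63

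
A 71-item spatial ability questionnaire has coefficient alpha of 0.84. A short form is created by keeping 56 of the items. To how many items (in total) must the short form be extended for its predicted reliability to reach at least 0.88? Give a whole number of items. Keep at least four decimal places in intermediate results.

100

First, r for the 56-item form: n = 56/71 = 0.7887, so r_56 = 0.7887·0.84/(1 + (0.7887 − 1)·0.84) = 0.8055
Then solve for n' with r_old = 0.8055, r_target = 0.88: n' = 0.88(1 − 0.8055)/[0.8055(1 − 0.88)] = 1.7707
Items = 1.7707 × 56 ≈ 99.16 → 100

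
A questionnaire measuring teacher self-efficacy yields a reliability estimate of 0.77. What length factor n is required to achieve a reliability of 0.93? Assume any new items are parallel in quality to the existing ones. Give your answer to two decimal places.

Invert Spearman-Brown to solve for n:
n = r_target (1 − r_old) / [ r_old (1 − r_target) ]
n = 0.93(1 − 0.77) / [0.77(1 − 0.93)]
n = 0.2139 / 0.0539 ≈ 3.9685

3.97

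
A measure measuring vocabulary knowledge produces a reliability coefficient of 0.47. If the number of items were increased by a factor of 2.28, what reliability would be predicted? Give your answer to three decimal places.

0.669

Spearman-Brown: r_new = n·r / (1 + (n − 1)·r)
r_new = 2.28·0.47 / [1 + (2.28 − 1)·0.47]
     = 1.0716 / 1.6016 = 0.6691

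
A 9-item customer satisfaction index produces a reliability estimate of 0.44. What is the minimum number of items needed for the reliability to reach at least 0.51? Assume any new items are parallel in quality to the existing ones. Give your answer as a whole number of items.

Invert Spearman-Brown to solve for n:
n = r_target (1 − r_old) / [ r_old (1 − r_target) ]
n = [0.51 × 0.56] / [0.44 × 0.49]
n = 0.2856 / 0.2156 ≈ 1.3247
Items needed = n × 9 = 1.3247 × 9 ≈ 11.92 → round up to 12

12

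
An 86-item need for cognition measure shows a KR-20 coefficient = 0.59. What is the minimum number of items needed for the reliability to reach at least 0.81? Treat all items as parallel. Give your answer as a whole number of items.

Spearman-Brown solved for the length factor n:
n = r_target (1 − r_old) / [ r_old (1 − r_target) ]
n = [0.81 × 0.41] / [0.59 × 0.19]
  = 0.3321 / 0.1121 = 2.9625
Items needed = n × 86 = 2.9625 × 86 ≈ 254.78 → round up to 255

255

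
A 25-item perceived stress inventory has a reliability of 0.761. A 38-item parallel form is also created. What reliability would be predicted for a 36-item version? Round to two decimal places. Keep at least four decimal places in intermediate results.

0.82

Only the ratio of lengths matters: n = 36/25 = 1.4400
r_{36} = n·r / (1 + (n − 1)·r) = 1.0958 / 1.3348 ≈ 0.8209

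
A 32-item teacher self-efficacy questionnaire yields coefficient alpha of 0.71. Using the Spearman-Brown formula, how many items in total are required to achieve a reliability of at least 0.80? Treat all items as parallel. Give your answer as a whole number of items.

n = [0.80 × 0.29] / [0.71 × 0.20]
  = 0.2320 / 0.1420 = 1.6338
So the test needs 1.6338 × 32 ≈ 52.28 items; rounding up, 53.

53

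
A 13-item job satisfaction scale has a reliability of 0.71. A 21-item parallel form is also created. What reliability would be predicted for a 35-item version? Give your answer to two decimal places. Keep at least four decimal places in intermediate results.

0.87

The 21-item form is not needed; work directly from the 13-item form with n = 35/13 = 2.6923.
r_{35} = n·r / (1 + (n − 1)·r) = 1.9115 / 2.2015 ≈ 0.8683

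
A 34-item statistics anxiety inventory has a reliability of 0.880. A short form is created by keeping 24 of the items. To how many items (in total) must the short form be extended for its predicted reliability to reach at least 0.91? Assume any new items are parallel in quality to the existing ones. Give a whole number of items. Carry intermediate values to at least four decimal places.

47

First, r for the 24-item form: n = 24/34 = 0.7059, so r_24 = 0.7059·0.880/(1 + (0.7059 − 1)·0.880) = 0.8381
Then solve for n' with r_old = 0.8381, r_target = 0.91: n' = 0.91(1 − 0.8381)/[0.8381(1 − 0.91)] = 1.9532
Total items = 1.9532 × 24 = 46.88, rounded up to 47.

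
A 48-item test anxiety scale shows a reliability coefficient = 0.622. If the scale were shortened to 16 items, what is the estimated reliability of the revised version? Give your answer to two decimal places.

n = 16/48 = 0.3333
Spearman-Brown: r_new = n·r / (1 + (n − 1)·r)
r_new = 0.3333·0.622 / [1 + (0.3333 − 1)·0.622]
r_new = 0.2073 / 0.5853 ≈ 0.3542

0.35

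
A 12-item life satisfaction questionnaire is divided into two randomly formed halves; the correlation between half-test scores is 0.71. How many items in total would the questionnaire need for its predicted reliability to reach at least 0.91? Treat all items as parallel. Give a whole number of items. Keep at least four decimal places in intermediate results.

r_full = 2(0.71)/(1 + 0.71) = 0.8304
n = r_tgt(1 − r_full) / [r_full(1 − r_tgt)] = 0.91 × 0.1696 / (0.8304 × 0.09) ≈ 2.0651
Items = 2.0651 × 12 ≈ 24.78 → 25

25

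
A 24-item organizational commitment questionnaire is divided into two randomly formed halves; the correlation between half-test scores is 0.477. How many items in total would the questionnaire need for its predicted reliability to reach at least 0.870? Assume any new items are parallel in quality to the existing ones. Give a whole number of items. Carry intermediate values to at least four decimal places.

89

Corrected full-test reliability: r_full = 2 × 0.477 / (1 + 0.477) ≈ 0.6459
Solve Spearman-Brown for n: n = 0.870(1 − 0.6459) / [0.6459(1 − 0.870)] = 3.6689
Required items = 3.6689 × 24 = 88.05, so 89 items.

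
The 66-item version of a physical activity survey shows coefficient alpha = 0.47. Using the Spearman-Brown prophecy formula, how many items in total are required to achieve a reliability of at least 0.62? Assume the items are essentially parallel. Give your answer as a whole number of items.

122

Rearranging the Spearman-Brown formula for n,
n = r_target (1 − r_old) / [ r_old (1 − r_target) ]
n = 0.62 × (1 − 0.47) / [ 0.47 × (1 − 0.62) ]
  = 0.3286 / 0.1786 = 1.8399
Items needed = n × 66 = 1.8399 × 66 ≈ 121.43 → round up to 122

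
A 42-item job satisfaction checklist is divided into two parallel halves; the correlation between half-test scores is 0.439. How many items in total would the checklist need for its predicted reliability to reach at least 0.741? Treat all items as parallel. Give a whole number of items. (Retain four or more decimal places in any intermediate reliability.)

77

Corrected full-test reliability: r_full = 2 × 0.439 / (1 + 0.439) ≈ 0.6101
n = r_tgt(1 − r_full) / [r_full(1 − r_tgt)] = 0.741 × 0.3899 / (0.6101 × 0.259) ≈ 1.8284
Required items = 1.8284 × 42 = 76.79, so 77 items.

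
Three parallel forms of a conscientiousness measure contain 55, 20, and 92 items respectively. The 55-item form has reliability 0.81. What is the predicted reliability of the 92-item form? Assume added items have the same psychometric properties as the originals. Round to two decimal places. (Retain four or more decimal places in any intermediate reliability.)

The 20-item form is not needed; work directly from the 55-item form with n = 92/55 = 1.6727.
r_{92} = n·r / (1 + (n − 1)·r) = 1.3549 / 1.5449 ≈ 0.8770

0.88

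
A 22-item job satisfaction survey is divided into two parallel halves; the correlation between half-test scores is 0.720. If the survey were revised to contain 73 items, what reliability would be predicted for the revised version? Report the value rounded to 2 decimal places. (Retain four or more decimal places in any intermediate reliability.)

Spearman-Brown correction (n = 2): r_full = 2·0.720/(1 + 0.720) = 0.8372
Length factor from 22 to 73 items: n = 73/22 = 3.3182
r_new = n·r_full / (1 + (n − 1)·r_full) = 2.7780 / 2.9408 ≈ 0.9446

0.94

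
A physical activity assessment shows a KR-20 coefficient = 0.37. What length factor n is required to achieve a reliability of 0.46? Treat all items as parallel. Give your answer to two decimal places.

Invert Spearman-Brown to solve for n:
n = r_target (1 − r_old) / [ r_old (1 − r_target) ]
n = 0.46(1 − 0.37) / [0.37(1 − 0.46)]
  = 0.2898 / 0.1998 = 1.4505

1.45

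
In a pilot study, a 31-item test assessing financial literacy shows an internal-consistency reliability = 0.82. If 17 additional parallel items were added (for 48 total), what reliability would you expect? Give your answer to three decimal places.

The new length is 48/31 = 1.5484 times the old.
r_new = (1.5484 × 0.82) / (1 + (1.5484 − 1) × 0.82)
     = 1.2697 / 1.4497 = 0.8758

0.876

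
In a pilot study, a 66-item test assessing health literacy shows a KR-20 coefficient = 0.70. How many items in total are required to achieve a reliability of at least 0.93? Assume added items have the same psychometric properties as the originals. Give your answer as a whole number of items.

Invert Spearman-Brown to solve for n:
n = r_target (1 − r_old) / [ r_old (1 − r_target) ]
n = 0.93(1 − 0.70) / [0.70(1 − 0.93)]
n = 0.2790 / 0.0490 ≈ 5.6939
So the test needs 5.6939 × 66 ≈ 375.80 items; rounding up, 376.

376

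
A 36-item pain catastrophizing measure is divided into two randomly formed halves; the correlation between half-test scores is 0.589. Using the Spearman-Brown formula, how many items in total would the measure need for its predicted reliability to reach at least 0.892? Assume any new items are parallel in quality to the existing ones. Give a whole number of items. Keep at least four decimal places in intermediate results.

Corrected full-test reliability: r_full = 2 × 0.589 / (1 + 0.589) ≈ 0.7413
Solve Spearman-Brown for n: n = 0.892(1 − 0.7413) / [0.7413(1 − 0.892)] = 2.8823
Items = 2.8823 × 36 ≈ 103.76 → 104

104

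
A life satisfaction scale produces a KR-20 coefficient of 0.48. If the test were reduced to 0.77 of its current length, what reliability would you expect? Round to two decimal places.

r_new = (0.77 × 0.48) / (1 + (0.77 − 1) × 0.48)
     = 0.3696 / 0.8896 = 0.4155

0.42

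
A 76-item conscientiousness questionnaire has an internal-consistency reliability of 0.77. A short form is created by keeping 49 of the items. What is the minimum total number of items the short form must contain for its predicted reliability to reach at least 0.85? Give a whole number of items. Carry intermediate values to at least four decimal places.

129

First, r for the 49-item form: n = 49/76 = 0.6447, so r_49 = 0.6447·0.77/(1 + (0.6447 − 1)·0.77) = 0.6834
Then solve for n' with r_old = 0.6834, r_target = 0.85: n' = 0.85(1 − 0.6834)/[0.6834(1 − 0.85)] = 2.6252
Items = 2.6252 × 49 ≈ 128.63 → 129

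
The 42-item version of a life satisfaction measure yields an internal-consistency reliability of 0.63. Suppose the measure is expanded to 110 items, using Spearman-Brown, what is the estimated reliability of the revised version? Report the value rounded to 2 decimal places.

0.82

n = 110/42 = 2.619
By Spearman-Brown, r_new = n r / (1 + (n − 1) r).
r_new = 2.619·0.63 / [1 + (2.619 − 1)·0.63]
r_new = 1.6500 / 2.0200 ≈ 0.8168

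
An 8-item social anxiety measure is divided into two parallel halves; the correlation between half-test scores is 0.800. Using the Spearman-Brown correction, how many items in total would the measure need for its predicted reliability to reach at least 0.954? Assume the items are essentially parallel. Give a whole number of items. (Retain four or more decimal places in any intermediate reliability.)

21

r_full = 2(0.800)/(1 + 0.800) = 0.8889
n = r_tgt(1 − r_full) / [r_full(1 − r_tgt)] = 0.954 × 0.1111 / (0.8889 × 0.046) ≈ 2.5921
Items = 2.5921 × 8 ≈ 20.74 → 21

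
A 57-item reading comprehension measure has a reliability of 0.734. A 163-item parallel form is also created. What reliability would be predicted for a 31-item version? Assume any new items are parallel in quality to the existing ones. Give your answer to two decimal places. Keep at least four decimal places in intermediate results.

0.60

Only the ratio of lengths matters: n = 31/57 = 0.5439
r_{31} = n·r / (1 + (n − 1)·r) = 0.3992 / 0.6652 ≈ 0.6001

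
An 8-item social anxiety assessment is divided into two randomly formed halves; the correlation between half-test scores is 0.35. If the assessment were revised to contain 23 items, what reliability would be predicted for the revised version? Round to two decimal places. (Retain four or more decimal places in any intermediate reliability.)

0.76

First correct the split-half correlation to full-test reliability: r_full = 2 × 0.35 / (1 + 0.35) ≈ 0.5185
Length factor from 8 to 23 items: n = 23/8 = 2.8750
r_new = n·r_full / (1 + (n − 1)·r_full) = 1.4907 / 1.9722 ≈ 0.7559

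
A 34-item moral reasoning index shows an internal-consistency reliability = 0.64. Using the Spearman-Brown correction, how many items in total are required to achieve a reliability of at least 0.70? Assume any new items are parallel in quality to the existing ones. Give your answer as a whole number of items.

Invert Spearman-Brown to solve for n:
n = r_target (1 − r_old) / [ r_old (1 − r_target) ]
n = 0.70(1 − 0.64) / [0.64(1 − 0.70)]
n = 0.2520 / 0.1920 ≈ 1.3125
So the test needs 1.3125 × 34 ≈ 44.62 items; rounding up, 45.

45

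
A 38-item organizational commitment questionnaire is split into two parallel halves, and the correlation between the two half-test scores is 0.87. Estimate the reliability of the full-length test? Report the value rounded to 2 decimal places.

0.93

Apply the Spearman-Brown correction with n = 2:
r_full = 2(0.87) / (1 + 0.87)
       = 1.7400 / 1.8700 = 0.9305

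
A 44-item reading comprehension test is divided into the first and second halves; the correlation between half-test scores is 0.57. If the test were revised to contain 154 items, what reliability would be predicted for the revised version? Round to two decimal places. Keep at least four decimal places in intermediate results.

0.90

Spearman-Brown correction (n = 2): r_full = 2·0.57/(1 + 0.57) = 0.7261
Then adjust to 154 items: n = 154/44 = 3.5000
r_new = n·r_full / (1 + (n − 1)·r_full) = 2.5413 / 2.8152 ≈ 0.9027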